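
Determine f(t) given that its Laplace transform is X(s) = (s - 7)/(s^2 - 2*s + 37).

Complete the square in the denominator: s^2 - 2*s + 37 = (s - 1)^2 + 6^2.
Split the numerator to match: s - 7 = 1·(s - 1) - 1·6.
Invert each term: 1·(s - 1)/((s - 1)^2 + 36) ↔ e^(t)cos(6t); -1·6/((s - 1)^2 + 36) ↔ -e^(t)sin(6t).

f(t) = -exp(t)*sin(6*t) + exp(t)*cos(6*t)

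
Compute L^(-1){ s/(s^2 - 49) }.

cosh(7*t)

Since L{cosh(7t)} = s/(s^2 - 49), the inverse is cosh(7*t).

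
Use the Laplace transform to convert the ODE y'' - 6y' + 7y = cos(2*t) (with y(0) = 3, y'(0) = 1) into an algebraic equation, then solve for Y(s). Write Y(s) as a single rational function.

Y(s) = (3*s^3 - 17*s^2 + 13*s - 68)/(s^4 - 6*s^3 + 11*s^2 - 24*s + 28)

Apply the Laplace transform to the equation.
Using L{y''} = s^2 Y - s·y(0) - y'(0) and L{y'} = sY - y(0), with y(0) = 3, y'(0) = 1, the left side becomes (s^2 - 6*s + 7)Y - (3*s - 17).
The right side is L{cos(2*t)} = s/(s^2 + 4).
So (s^2 - 6*s + 7)Y = s/(s^2 + 4) + (3*s - 17).
Solve for Y(s) and write it as one ratio of polynomials.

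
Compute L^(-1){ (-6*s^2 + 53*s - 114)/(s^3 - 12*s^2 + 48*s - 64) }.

t^2*exp(4*t) + 5*t*exp(4*t) - 6*exp(4*t)

Factor the denominator: s^3 - 12*s^2 + 48*s - 64 = (s - 4)^3.
Partial fraction decomposition gives [-6/(s - 4)] + [5/(s - 4)^2] + [2/(s - 4)^3].
Invert each term: -6/(s - 4) ↔ -6e^(4t); 5/(s - 4)^2 ↔ 5t·e^(4t); 2/(s - 4)^3 ↔ (1)t^2·e^(4t).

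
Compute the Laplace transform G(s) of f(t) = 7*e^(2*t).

G(s) = 7/(s - 2)

L{7} = 7/s.
By the first shifting theorem, multiplying by e^(2t) replaces s with s - 2.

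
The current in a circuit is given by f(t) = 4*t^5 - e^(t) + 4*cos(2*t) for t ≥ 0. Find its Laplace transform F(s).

F(s) = 4*s/(s^2 + 4) - 1/(s - 1) + 480/s^6

Apply the Laplace transform termwise.
(4)·[L{t^5} = 5!/s^6 = 120/s^6]; (-1)·[L{e^(t)} = 1/(s - 1)]; (4)·[L{cos(2t)} = s/(s^2 + 4)].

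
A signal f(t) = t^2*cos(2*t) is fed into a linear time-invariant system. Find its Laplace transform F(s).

F(s) = 2*s*(s^2 - 12)/(s^2 + 4)^3

L{cos(2t)} = s/(s^2 + 4).
Then apply L{t^2·g(t)} = (-1)^2 d^2/ds^2[G(s)] with G(s) = s/(s^2 + 4):
differentiating 2 times and applying the sign gives 2*s*(s^2 - 12)/(s^2 + 4)^3.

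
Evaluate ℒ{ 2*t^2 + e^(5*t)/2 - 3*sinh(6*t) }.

-18/(s^2 - 36) + 1/(2*(s - 5)) + 4/s^3

Apply the Laplace transform termwise.
(-3)·[L{sinh(6t)} = 6/(s^2 - 36)]; (2)·[L{t^2} = 2!/s^3 = 2/s^3]; (1/2)·[L{e^(5t)} = 1/(s - 5)].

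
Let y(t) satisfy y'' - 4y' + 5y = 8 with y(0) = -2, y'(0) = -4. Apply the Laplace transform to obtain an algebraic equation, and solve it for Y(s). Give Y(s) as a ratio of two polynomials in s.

Y(s) = (-2*s^2 + 4*s + 8)/(s^3 - 4*s^2 + 5*s)

Apply the Laplace transform to the equation.
The derivative rules (L{y''} = s^2 Y - s·y(0) - y'(0) and L{y'} = sY - y(0), with y(0) = -2, y'(0) = -4) turn the left side into (s^2 - 4*s + 5)Y - (-2*s + 4).
The right side is L{8} = 8/s.
So (s^2 - 4*s + 5)Y = 8/s + (-2*s + 4).
Divide through and combine into a single rational function.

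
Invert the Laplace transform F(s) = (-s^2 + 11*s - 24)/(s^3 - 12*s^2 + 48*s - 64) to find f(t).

f(t) = 2*t^2*exp(4*t) + 3*t*exp(4*t) - exp(4*t)

Factor the denominator: s^3 - 12*s^2 + 48*s - 64 = (s - 4)^3.
Partial fraction decomposition gives [-1/(s - 4)] + [3/(s - 4)^2] + [4/(s - 4)^3].
Invert each term: -1/(s - 4) ↔ -e^(4t); 3/(s - 4)^2 ↔ 3t·e^(4t); 4/(s - 4)^3 ↔ (2)t^2·e^(4t).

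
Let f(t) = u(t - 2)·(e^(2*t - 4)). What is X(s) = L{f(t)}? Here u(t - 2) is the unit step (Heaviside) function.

X(s) = exp(-2*s)/(s - 2)

By the second shifting theorem, L{u(t - c)·g(t - c)} = e^(-cs)·G(s) with c = 2 and G(s) = L{g(t)}.
L{e^(2t)} = 1/(s - 2).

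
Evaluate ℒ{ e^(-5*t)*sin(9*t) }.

L{sin(9t)} = 9/(s^2 + 81).
By the first shifting theorem, multiplying by e^(-5t) replaces s with s + 5.

9/((s + 5)^2 + 81)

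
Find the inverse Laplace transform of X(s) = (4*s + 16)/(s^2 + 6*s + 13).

Complete the square in the denominator: s^2 + 6*s + 13 = (s + 3)^2 + 2^2.
Split the numerator to match: 4*s + 16 = 4·(s + 3) + 2·2.
Invert each term: 4·(s + 3)/((s + 3)^2 + 4) ↔ 4e^(-3t)cos(2t); 2·2/((s + 3)^2 + 4) ↔ 2e^(-3t)sin(2t).

2*exp(-3*t)*sin(2*t) + 4*exp(-3*t)*cos(2*t)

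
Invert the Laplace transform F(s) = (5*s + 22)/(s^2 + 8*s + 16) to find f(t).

f(t) = 2*t*exp(-4*t) + 5*exp(-4*t)

Factor the denominator: s^2 + 8*s + 16 = (s + 4)^2.
Partial fraction decomposition gives [5/(s + 4)] + [2/(s + 4)^2].
Invert each term: 5/(s + 4) ↔ 5e^(-4t); 2/(s + 4)^2 ↔ 2t·e^(-4t).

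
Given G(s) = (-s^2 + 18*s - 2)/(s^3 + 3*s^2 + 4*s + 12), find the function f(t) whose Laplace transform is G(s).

Factor the denominator: s^3 + 3*s^2 + 4*s + 12 = (s + 3)*(s^2 + 4).
Partial fraction decomposition gives [-5/(s + 3)] + [4*s/(s^2 + 4)] + [6/(s^2 + 4)].
Invert each term: -5/(s + 3) ↔ -5e^(-3t); 4·s/(s^2 + 4) ↔ 4cos(2t); 3·2/(s^2 + 4) ↔ 3sin(2t).

f(t) = 3*sin(2*t) + 4*cos(2*t) - 5*exp(-3*t)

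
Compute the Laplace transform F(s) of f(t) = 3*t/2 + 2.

The transform is linear, so treat each term independently.
(3/2)·[L{t} = 1!/s^2 = 1/s^2]; L{2} = 2/s.

F(s) = 2/s + 3/(2*s^2)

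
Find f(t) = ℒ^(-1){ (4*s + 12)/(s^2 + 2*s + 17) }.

Complete the square in the denominator: s^2 + 2*s + 17 = (s + 1)^2 + 4^2.
Split the numerator to match: 4*s + 12 = 4·(s + 1) + 2·4.
Invert each term: 4·(s + 1)/((s + 1)^2 + 16) ↔ 4e^(-t)cos(4t); 2·4/((s + 1)^2 + 16) ↔ 2e^(-t)sin(4t).

f(t) = 2*exp(-t)*sin(4*t) + 4*exp(-t)*cos(4*t)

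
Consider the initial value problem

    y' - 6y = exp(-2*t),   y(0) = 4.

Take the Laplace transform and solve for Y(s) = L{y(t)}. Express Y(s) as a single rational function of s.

Take the Laplace transform of both sides.
With L{y'} = sY - y(0) = sY - 4: the LHS transforms to (s - 6)Y - (4).
The right side is L{exp(-2*t)} = 1/(s + 2).
So (s - 6)Y = 1/(s + 2) + (4).
Solve for Y(s) and write it as one ratio of polynomials.

Y(s) = (4*s + 9)/(s^2 - 4*s - 12)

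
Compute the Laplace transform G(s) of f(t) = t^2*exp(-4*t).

L{t^2} = 2!/s^3 = 2/s^3.
By the first shifting theorem, multiplying by e^(-4t) replaces s with s + 4.

G(s) = 2/(s + 4)^3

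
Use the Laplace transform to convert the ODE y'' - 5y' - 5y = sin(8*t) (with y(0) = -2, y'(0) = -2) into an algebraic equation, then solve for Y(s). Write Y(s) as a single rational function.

Y(s) = (-2*s^3 + 8*s^2 - 128*s + 520)/(s^4 - 5*s^3 + 59*s^2 - 320*s - 320)

Apply the Laplace transform to the equation.
The derivative rules (L{y''} = s^2 Y - s·y(0) - y'(0) and L{y'} = sY - y(0), with y(0) = -2, y'(0) = -2) turn the left side into (s^2 - 5*s - 5)Y - (-2*s + 8).
The right side is L{sin(8*t)} = 8/(s^2 + 64).
So (s^2 - 5*s - 5)Y = 8/(s^2 + 64) + (-2*s + 8).
Divide through and combine into a single rational function.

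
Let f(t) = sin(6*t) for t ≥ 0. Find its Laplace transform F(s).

F(s) = 6/(s^2 + 36)

L{sin(6t)} = 6/(s^2 + 36).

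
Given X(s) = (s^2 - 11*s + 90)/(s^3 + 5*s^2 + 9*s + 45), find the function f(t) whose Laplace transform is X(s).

Factor the denominator: s^3 + 5*s^2 + 9*s + 45 = (s + 5)*(s^2 + 9).
Partial fraction decomposition gives [5/(s + 5)] + [-4*s/(s^2 + 9)] + [9/(s^2 + 9)].
Invert each term: 5/(s + 5) ↔ 5e^(-5t); -4·s/(s^2 + 9) ↔ -4cos(3t); 3·3/(s^2 + 9) ↔ 3sin(3t).

f(t) = 3*sin(3*t) - 4*cos(3*t) + 5*exp(-5*t)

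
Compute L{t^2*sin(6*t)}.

36*(s^2 - 12)/(s^2 + 36)^3

L{sin(6t)} = 6/(s^2 + 36).
Then apply L{t^2·g(t)} = (-1)^2 d^2/ds^2[H(s)] with H(s) = 6/(s^2 + 36):
differentiating 2 times and applying the sign gives 36*(s^2 - 12)/(s^2 + 36)^3.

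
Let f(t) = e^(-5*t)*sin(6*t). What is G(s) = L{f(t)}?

L{sin(6t)} = 6/(s^2 + 36).
By the first shifting theorem, multiplying by e^(-5t) replaces s with s + 5.

G(s) = 6/((s + 5)^2 + 36)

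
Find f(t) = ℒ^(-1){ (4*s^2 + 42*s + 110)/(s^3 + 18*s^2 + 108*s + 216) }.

Factor the denominator: s^3 + 18*s^2 + 108*s + 216 = (s + 6)^3.
Partial fraction decomposition gives [4/(s + 6)] + [-6/(s + 6)^2] + [2/(s + 6)^3].
Invert each term: 4/(s + 6) ↔ 4e^(-6t); -6/(s + 6)^2 ↔ -6t·e^(-6t); 2/(s + 6)^3 ↔ (1)t^2·e^(-6t).

f(t) = t^2*exp(-6*t) - 6*t*exp(-6*t) + 4*exp(-6*t)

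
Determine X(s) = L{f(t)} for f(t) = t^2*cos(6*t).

L{cos(6t)} = s/(s^2 + 36).
Then apply L{t^2·g(t)} = (-1)^2 d^2/ds^2[G(s)] with G(s) = s/(s^2 + 36):
differentiating 2 times and applying the sign gives 2*s*(s^2 - 108)/(s^2 + 36)^3.

X(s) = 2*s*(s^2 - 108)/(s^2 + 36)^3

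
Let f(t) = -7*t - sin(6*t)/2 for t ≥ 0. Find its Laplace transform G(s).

By linearity of the Laplace transform, transform each term separately.
(-7)·[L{t} = 1!/s^2 = 1/s^2]; (-1/2)·[L{sin(6t)} = 6/(s^2 + 36)].

G(s) = -3/(s^2 + 36) - 7/s^2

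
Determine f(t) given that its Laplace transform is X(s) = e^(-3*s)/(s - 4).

f(t) = Heaviside(t - 3)*(exp(4*t - 12))

The factor e^(-3s) signals a time shift by c = 3 (second shifting theorem).
L{e^(4t)} = 1/(s - 4), so L^-1{1/(s - 4)} = e^(4*t).
Hence the inverse is u(t - 3) times that function evaluated at t - 3.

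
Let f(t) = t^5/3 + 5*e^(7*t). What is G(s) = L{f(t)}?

G(s) = 5/(s - 7) + 40/s^6

Apply the Laplace transform termwise.
(5)·[L{e^(7t)} = 1/(s - 7)]; (1/3)·[L{t^5} = 5!/s^6 = 120/s^6].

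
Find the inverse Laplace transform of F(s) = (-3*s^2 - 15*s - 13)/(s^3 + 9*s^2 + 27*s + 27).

5*t^2*exp(-3*t)/2 + 3*t*exp(-3*t) - 3*exp(-3*t)

Factor the denominator: s^3 + 9*s^2 + 27*s + 27 = (s + 3)^3.
Partial fraction decomposition gives [-3/(s + 3)] + [3/(s + 3)^2] + [5/(s + 3)^3].
Invert each term: -3/(s + 3) ↔ -3e^(-3t); 3/(s + 3)^2 ↔ 3t·e^(-3t); 5/(s + 3)^3 ↔ (5/2)t^2·e^(-3t).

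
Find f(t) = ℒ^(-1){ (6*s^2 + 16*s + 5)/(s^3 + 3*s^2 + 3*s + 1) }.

f(t) = -5*t^2*exp(-t)/2 + 4*t*exp(-t) + 6*exp(-t)

Factor the denominator: s^3 + 3*s^2 + 3*s + 1 = (s + 1)^3.
Partial fraction decomposition gives [6/(s + 1)] + [4/(s + 1)^2] + [-5/(s + 1)^3].
Invert each term: 6/(s + 1) ↔ 6e^(-t); 4/(s + 1)^2 ↔ 4t·e^(-t); -5/(s + 1)^3 ↔ (-5/2)t^2·e^(-t).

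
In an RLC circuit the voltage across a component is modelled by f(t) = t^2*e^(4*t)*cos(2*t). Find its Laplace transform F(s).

F(s) = 2*(s - 4)*(s^2 - 8*s + 4)/(s^2 - 8*s + 20)^3

L{cos(2t)} = s/(s^2 + 4).
Multiplying by e^(4t) shifts s → s - 4, so L{e^(4*t)*cos(2*t)} = (s - 4)/((s - 4)^2 + 4).
Then apply L{t^2·g(t)} = (-1)^2 d^2/ds^2[G(s)] with G(s) = (s - 4)/((s - 4)^2 + 4):
differentiating 2 times and applying the sign gives 2*(s - 4)*(s^2 - 8*s + 4)/(s^2 - 8*s + 20)^3.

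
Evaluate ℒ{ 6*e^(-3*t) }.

6/(s + 3)

L{6} = 6/s.
By the first shifting theorem, multiplying by e^(-3t) replaces s with s + 3.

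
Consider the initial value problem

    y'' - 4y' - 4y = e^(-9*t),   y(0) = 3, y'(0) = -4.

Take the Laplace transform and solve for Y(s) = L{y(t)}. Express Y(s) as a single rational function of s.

Apply the Laplace transform to the equation.
Using L{y''} = s^2 Y - s·y(0) - y'(0) and L{y'} = sY - y(0), with y(0) = 3, y'(0) = -4, the left side becomes (s^2 - 4*s - 4)Y - (3*s - 16).
The right side is L{e^(-9*t)} = 1/(s + 9).
So (s^2 - 4*s - 4)Y = 1/(s + 9) + (3*s - 16).
Solve for Y(s) and write it as one ratio of polynomials.

Y(s) = (3*s^2 + 11*s - 143)/(s^3 + 5*s^2 - 40*s - 36)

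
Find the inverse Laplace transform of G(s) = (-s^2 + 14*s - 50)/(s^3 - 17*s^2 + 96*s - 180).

-2*t*exp(6*t) + 4*exp(6*t) - 5*exp(5*t)

Factor the denominator: s^3 - 17*s^2 + 96*s - 180 = (s - 6)^2*(s - 5).
Partial fraction decomposition gives [4/(s - 6)] + [-2/(s - 6)^2] + [-5/(s - 5)].
Invert each term: 4/(s - 6) ↔ 4e^(6t); -2/(s - 6)^2 ↔ -2t·e^(6t); -5/(s - 5) ↔ -5e^(5t).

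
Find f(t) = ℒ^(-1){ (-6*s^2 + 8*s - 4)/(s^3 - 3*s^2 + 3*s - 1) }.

Factor the denominator: s^3 - 3*s^2 + 3*s - 1 = (s - 1)^3.
Partial fraction decomposition gives [-6/(s - 1)] + [-4/(s - 1)^2] + [-2/(s - 1)^3].
Invert each term: -6/(s - 1) ↔ -6e^(t); -4/(s - 1)^2 ↔ -4t·e^(t); -2/(s - 1)^3 ↔ (-1)t^2·e^(t).

f(t) = -t^2*exp(t) - 4*t*exp(t) - 6*exp(t)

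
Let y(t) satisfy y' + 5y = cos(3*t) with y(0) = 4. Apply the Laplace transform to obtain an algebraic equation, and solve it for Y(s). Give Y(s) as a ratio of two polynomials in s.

Apply the Laplace transform to the equation.
The derivative rules (L{y'} = sY - y(0) = sY - 4) turn the left side into (s + 5)Y - (4).
The right side is L{cos(3*t)} = s/(s^2 + 9).
So (s + 5)Y = s/(s^2 + 9) + (4).
Isolate Y and clear denominators.

Y(s) = (4*s^2 + s + 36)/(s^3 + 5*s^2 + 9*s + 45)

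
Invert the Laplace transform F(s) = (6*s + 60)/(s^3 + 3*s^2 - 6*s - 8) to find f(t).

f(t) = 4*exp(2*t) - 6*exp(-t) + 2*exp(-4*t)

Factor the denominator: s^3 + 3*s^2 - 6*s - 8 = (s - 2)*(s + 1)*(s + 4).
Partial fraction decomposition gives [-6/(s + 1)] + [2/(s + 4)] + [4/(s - 2)].
Invert each term: -6/(s + 1) ↔ -6e^(-t); 2/(s + 4) ↔ 2e^(-4t); 4/(s - 2) ↔ 4e^(2t).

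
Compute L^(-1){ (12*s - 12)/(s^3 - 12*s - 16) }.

6*t*exp(-2*t) + exp(4*t) - exp(-2*t)

Factor the denominator: s^3 - 12*s - 16 = (s - 4)*(s + 2)^2.
Partial fraction decomposition gives [-1/(s + 2)] + [6/(s + 2)^2] + [1/(s - 4)].
Invert each term: -1/(s + 2) ↔ -e^(-2t); 6/(s + 2)^2 ↔ 6t·e^(-2t); 1/(s - 4) ↔ e^(4t).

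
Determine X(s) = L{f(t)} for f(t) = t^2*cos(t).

X(s) = 2*s*(s^2 - 3)/(s^2 + 1)^3

L{cos(t)} = s/(s^2 + 1).
Then apply L{t^2·g(t)} = (-1)^2 d^2/ds^2[G(s)] with G(s) = s/(s^2 + 1):
differentiating 2 times and applying the sign gives 2*s*(s^2 - 3)/(s^2 + 1)^3.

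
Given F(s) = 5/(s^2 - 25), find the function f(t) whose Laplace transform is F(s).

f(t) = sinh(5*t)

Since L{sinh(5t)} = 5/(s^2 - 25), the inverse is sinh(5*t).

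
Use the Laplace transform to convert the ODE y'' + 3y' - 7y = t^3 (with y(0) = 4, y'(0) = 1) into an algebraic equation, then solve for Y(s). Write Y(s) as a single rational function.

Take the Laplace transform of both sides.
Using L{y''} = s^2 Y - s·y(0) - y'(0) and L{y'} = sY - y(0), with y(0) = 4, y'(0) = 1, the left side becomes (s^2 + 3*s - 7)Y - (4*s + 13).
The right side is L{t^3} = 6/s^4.
So (s^2 + 3*s - 7)Y = 6/s^4 + (4*s + 13).
Isolate Y and clear denominators.

Y(s) = (4*s^5 + 13*s^4 + 6)/(s^6 + 3*s^5 - 7*s^4)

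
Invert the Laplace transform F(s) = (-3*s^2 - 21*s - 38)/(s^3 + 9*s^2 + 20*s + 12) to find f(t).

Factor the denominator: s^3 + 9*s^2 + 20*s + 12 = (s + 1)*(s + 2)*(s + 6).
Partial fraction decomposition gives [2/(s + 2)] + [-1/(s + 6)] + [-4/(s + 1)].
Invert each term: 2/(s + 2) ↔ 2e^(-2t); -1/(s + 6) ↔ -e^(-6t); -4/(s + 1) ↔ -4e^(-t).

f(t) = -4*exp(-t) + 2*exp(-2*t) - exp(-6*t)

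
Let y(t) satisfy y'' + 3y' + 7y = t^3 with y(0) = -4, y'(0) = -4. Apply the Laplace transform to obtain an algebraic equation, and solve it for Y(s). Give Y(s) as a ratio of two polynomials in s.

Y(s) = (-4*s^5 - 16*s^4 + 6)/(s^6 + 3*s^5 + 7*s^4)

Take the Laplace transform of both sides.
With L{y''} = s^2 Y - s·y(0) - y'(0) and L{y'} = sY - y(0), with y(0) = -4, y'(0) = -4: the LHS transforms to (s^2 + 3*s + 7)Y - (-4*s - 16).
The right side is L{t^3} = 6/s^4.
So (s^2 + 3*s + 7)Y = 6/s^4 + (-4*s - 16).
Isolate Y and clear denominators.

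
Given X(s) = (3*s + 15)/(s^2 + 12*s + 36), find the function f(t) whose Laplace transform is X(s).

f(t) = -3*t*exp(-6*t) + 3*exp(-6*t)

Factor the denominator: s^2 + 12*s + 36 = (s + 6)^2.
Partial fraction decomposition gives [3/(s + 6)] + [-3/(s + 6)^2].
Invert each term: 3/(s + 6) ↔ 3e^(-6t); -3/(s + 6)^2 ↔ -3t·e^(-6t).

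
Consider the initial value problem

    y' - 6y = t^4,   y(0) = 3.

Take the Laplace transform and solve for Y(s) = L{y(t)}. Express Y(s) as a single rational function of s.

Y(s) = (3*s^5 + 24)/(s^6 - 6*s^5)

Transform both sides with L{·}.
The derivative rules (L{y'} = sY - y(0) = sY - 3) turn the left side into (s - 6)Y - (3).
The right side is L{t^4} = 24/s^5.
So (s - 6)Y = 24/s^5 + (3).
Divide through and combine into a single rational function.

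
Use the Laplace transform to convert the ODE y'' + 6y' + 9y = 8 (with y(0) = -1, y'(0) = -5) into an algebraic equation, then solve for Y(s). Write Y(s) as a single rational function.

Transform both sides with L{·}.
The derivative rules (L{y''} = s^2 Y - s·y(0) - y'(0) and L{y'} = sY - y(0), with y(0) = -1, y'(0) = -5) turn the left side into (s^2 + 6*s + 9)Y - (-s - 11).
The right side is L{8} = 8/s.
So (s^2 + 6*s + 9)Y = 8/s + (-s - 11).
Divide through and combine into a single rational function.

Y(s) = (-s^2 - 11*s + 8)/(s^3 + 6*s^2 + 9*s)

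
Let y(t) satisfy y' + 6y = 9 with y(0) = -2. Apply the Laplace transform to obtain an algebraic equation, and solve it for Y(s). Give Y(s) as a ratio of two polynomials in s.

Y(s) = (-2*s + 9)/(s^2 + 6*s)

Transform both sides with L{·}.
The derivative rules (L{y'} = sY - y(0) = sY - (-2)) turn the left side into (s + 6)Y - (-2).
The right side is L{9} = 9/s.
So (s + 6)Y = 9/s + (-2).
Solve for Y(s) and write it as one ratio of polynomials.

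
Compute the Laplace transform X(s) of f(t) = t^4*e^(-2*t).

L{t^4} = 4!/s^5 = 24/s^5.
By the first shifting theorem, multiplying by e^(-2t) replaces s with s + 2.

X(s) = 24/(s + 2)^5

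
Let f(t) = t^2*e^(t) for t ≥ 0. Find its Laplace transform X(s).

X(s) = 2/(s - 1)^3

L{e^(t)} = 1/(s - 1).
Then apply L{t^2·g(t)} = (-1)^2 d^2/ds^2[G(s)] with G(s) = 1/(s - 1):
differentiating 2 times and applying the sign gives 2/(s - 1)^3.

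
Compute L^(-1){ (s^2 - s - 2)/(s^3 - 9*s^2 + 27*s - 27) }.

2*t^2*exp(3*t) + 5*t*exp(3*t) + exp(3*t)

Factor the denominator: s^3 - 9*s^2 + 27*s - 27 = (s - 3)^3.
Partial fraction decomposition gives [1/(s - 3)] + [5/(s - 3)^2] + [4/(s - 3)^3].
Invert each term: 1/(s - 3) ↔ e^(3t); 5/(s - 3)^2 ↔ 5t·e^(3t); 4/(s - 3)^3 ↔ (2)t^2·e^(3t).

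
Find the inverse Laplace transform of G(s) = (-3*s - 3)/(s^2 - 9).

-2*exp(3*t) - exp(-3*t)

Factor the denominator: s^2 - 9 = (s - 3)*(s + 3).
Partial fraction decomposition gives [-2/(s - 3)] + [-1/(s + 3)].
Invert each term: -2/(s - 3) ↔ -2e^(3t); -1/(s + 3) ↔ -e^(-3t).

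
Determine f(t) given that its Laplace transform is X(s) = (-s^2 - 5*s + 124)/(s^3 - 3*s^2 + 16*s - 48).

f(t) = 4*exp(3*t) - 5*sin(4*t) - 5*cos(4*t)

Factor the denominator: s^3 - 3*s^2 + 16*s - 48 = (s - 3)*(s^2 + 16).
Partial fraction decomposition gives [4/(s - 3)] + [-5*s/(s^2 + 16)] + [-20/(s^2 + 16)].
Invert each term: 4/(s - 3) ↔ 4e^(3t); -5·s/(s^2 + 16) ↔ -5cos(4t); -5·4/(s^2 + 16) ↔ -5sin(4t).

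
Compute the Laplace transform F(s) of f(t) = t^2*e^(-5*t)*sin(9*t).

L{sin(9t)} = 9/(s^2 + 81).
Multiplying by e^(-5t) shifts s → s + 5, so L{e^(-5*t)*sin(9*t)} = 9/((s + 5)^2 + 81).
Then apply L{t^2·g(t)} = (-1)^2 d^2/ds^2[G(s)] with G(s) = 9/((s + 5)^2 + 81):
differentiating 2 times and applying the sign gives 54*(s^2 + 10*s - 2)/(s^2 + 10*s + 106)^3.

F(s) = 54*(s^2 + 10*s - 2)/(s^2 + 10*s + 106)^3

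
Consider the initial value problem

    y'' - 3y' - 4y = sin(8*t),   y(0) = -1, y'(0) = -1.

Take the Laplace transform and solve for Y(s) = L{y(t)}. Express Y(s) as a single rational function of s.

Y(s) = (-s^3 + 2*s^2 - 64*s + 136)/(s^4 - 3*s^3 + 60*s^2 - 192*s - 256)

Laplace-transform each side.
Using L{y''} = s^2 Y - s·y(0) - y'(0) and L{y'} = sY - y(0), with y(0) = -1, y'(0) = -1, the left side becomes (s^2 - 3*s - 4)Y - (-s + 2).
The right side is L{sin(8*t)} = 8/(s^2 + 64).
So (s^2 - 3*s - 4)Y = 8/(s^2 + 64) + (-s + 2).
Solve for Y(s) and write it as one ratio of polynomials.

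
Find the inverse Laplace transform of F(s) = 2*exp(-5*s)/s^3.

Heaviside(t - 5)*((t - 5)^2)

The factor e^(-5s) signals a time shift by c = 5 (second shifting theorem).
L{t^2} = 2!/s^3 = 2/s^3, so L^-1{2/s^3} = t^2.
Hence the inverse is u(t - 5) times that function evaluated at t - 5.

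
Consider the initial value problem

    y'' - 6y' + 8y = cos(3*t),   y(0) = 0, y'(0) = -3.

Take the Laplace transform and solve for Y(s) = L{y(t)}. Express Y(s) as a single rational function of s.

Apply the Laplace transform to the equation.
The derivative rules (L{y''} = s^2 Y - s·y(0) - y'(0) and L{y'} = sY - y(0), with y(0) = 0, y'(0) = -3) turn the left side into (s^2 - 6*s + 8)Y - (-3).
The right side is L{cos(3*t)} = s/(s^2 + 9).
So (s^2 - 6*s + 8)Y = s/(s^2 + 9) + (-3).
Divide through and combine into a single rational function.

Y(s) = (-3*s^2 + s - 27)/(s^4 - 6*s^3 + 17*s^2 - 54*s + 72)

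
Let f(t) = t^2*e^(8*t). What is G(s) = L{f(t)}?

G(s) = 2/(s - 8)^3

L{e^(8t)} = 1/(s - 8).
Then apply L{t^2·g(t)} = (-1)^2 d^2/ds^2[H(s)] with H(s) = 1/(s - 8):
differentiating 2 times and applying the sign gives 2/(s - 8)^3.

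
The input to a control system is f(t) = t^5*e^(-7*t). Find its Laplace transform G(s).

G(s) = 120/(s + 7)^6

L{t^5} = 5!/s^6 = 120/s^6.
By the first shifting theorem, multiplying by e^(-7t) replaces s with s + 7.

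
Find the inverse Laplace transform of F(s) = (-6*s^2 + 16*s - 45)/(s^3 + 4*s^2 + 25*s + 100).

Factor the denominator: s^3 + 4*s^2 + 25*s + 100 = (s + 4)*(s^2 + 25).
Partial fraction decomposition gives [-5/(s + 4)] + [-s/(s^2 + 25)] + [20/(s^2 + 25)].
Invert each term: -5/(s + 4) ↔ -5e^(-4t); -1·s/(s^2 + 25) ↔ -cos(5t); 4·5/(s^2 + 25) ↔ 4sin(5t).

4*sin(5*t) - cos(5*t) - 5*exp(-4*t)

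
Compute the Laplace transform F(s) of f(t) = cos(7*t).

L{cos(7t)} = s/(s^2 + 49).

F(s) = s/(s^2 + 49)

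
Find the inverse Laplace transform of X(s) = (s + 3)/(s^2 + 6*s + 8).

Rewrite the denominator: s^2 + 6*s + 8 = (s + 3)^2 - 1.
The form in (s + 3) signals a first-shifting-theorem factor e^(-3t).
Since L{cosh(t)} = s/(s^2 - 1), the inverse is e^(-3*t)*cosh(t).

exp(-3*t)*cosh(t)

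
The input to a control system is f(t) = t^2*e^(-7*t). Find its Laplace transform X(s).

X(s) = 2/(s + 7)^3

L{e^(-7t)} = 1/(s + 7).
Then apply L{t^2·g(t)} = (-1)^2 d^2/ds^2[G(s)] with G(s) = 1/(s + 7):
differentiating 2 times and applying the sign gives 2/(s + 7)^3.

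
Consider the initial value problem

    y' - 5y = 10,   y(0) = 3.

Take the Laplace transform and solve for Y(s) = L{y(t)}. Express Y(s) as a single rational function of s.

Y(s) = (3*s + 10)/(s^2 - 5*s)

Take the Laplace transform of both sides.
With L{y'} = sY - y(0) = sY - 3: the LHS transforms to (s - 5)Y - (3).
The right side is L{10} = 10/s.
So (s - 5)Y = 10/s + (3).
Isolate Y and clear denominators.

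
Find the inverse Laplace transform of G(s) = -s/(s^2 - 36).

Since L{cosh(6t)} = s/(s^2 - 36), the inverse is cosh(6*t), scaled by -1.

-cosh(6*t)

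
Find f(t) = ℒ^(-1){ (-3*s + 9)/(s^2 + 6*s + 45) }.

f(t) = 3*exp(-3*t)*sin(6*t) - 3*exp(-3*t)*cos(6*t)

Complete the square in the denominator: s^2 + 6*s + 45 = (s + 3)^2 + 6^2.
Split the numerator to match: -3*s + 9 = -3·(s + 3) + 3·6.
Invert each term: -3·(s + 3)/((s + 3)^2 + 36) ↔ -3e^(-3t)cos(6t); 3·6/((s + 3)^2 + 36) ↔ 3e^(-3t)sin(6t).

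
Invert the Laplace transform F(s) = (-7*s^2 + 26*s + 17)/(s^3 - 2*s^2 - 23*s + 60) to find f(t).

Factor the denominator: s^3 - 2*s^2 - 23*s + 60 = (s - 4)*(s - 3)*(s + 5).
Partial fraction decomposition gives [-4/(s - 3)] + [1/(s - 4)] + [-4/(s + 5)].
Invert each term: -4/(s - 3) ↔ -4e^(3t); 1/(s - 4) ↔ e^(4t); -4/(s + 5) ↔ -4e^(-5t).

f(t) = exp(4*t) - 4*exp(3*t) - 4*exp(-5*t)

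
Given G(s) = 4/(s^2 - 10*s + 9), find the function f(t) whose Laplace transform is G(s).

Rewrite the denominator: s^2 - 10*s + 9 = (s - 5)^2 - 16.
The form in (s - 5) signals a first-shifting-theorem factor e^(5t).
Since L{sinh(4t)} = 4/(s^2 - 16), the inverse is exp(5*t)*sinh(4*t).

f(t) = exp(5*t)*sinh(4*t)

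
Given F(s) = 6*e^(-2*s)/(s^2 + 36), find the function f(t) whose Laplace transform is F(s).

The factor e^(-2s) signals a time shift by c = 2 (second shifting theorem).
L{sin(6t)} = 6/(s^2 + 36), so L^-1{6/(s^2 + 36)} = sin(6*t).
Hence the inverse is u(t - 2) times that function evaluated at t - 2.

f(t) = Heaviside(t - 2)*(sin(6*t - 12))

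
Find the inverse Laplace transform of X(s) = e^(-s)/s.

Heaviside(t - 1)

The factor e^(-s) signals a time shift by c = 1 (second shifting theorem).
L{1} = 1/s, so L^-1{1/s} = 1.
Hence the inverse is u(t - 1) times that function evaluated at t - 1.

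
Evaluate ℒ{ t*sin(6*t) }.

12*s/(s^2 + 36)^2

L{sin(6t)} = 6/(s^2 + 36).
Then apply L{t·g(t)} = -d/ds[H(s)] with H(s) = 6/(s^2 + 36):
differentiating 1 time and applying the sign gives 12*s/(s^2 + 36)^2.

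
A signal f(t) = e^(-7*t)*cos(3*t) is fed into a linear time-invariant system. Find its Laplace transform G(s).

L{cos(3t)} = s/(s^2 + 9).
By the first shifting theorem, multiplying by e^(-7t) replaces s with s + 7.

G(s) = (s + 7)/((s + 7)^2 + 9)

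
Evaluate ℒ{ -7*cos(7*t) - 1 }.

-7*s/(s^2 + 49) - 1/s

Apply the Laplace transform termwise.
(-7)·[L{cos(7t)} = s/(s^2 + 49)]; L{-1} = -1/s.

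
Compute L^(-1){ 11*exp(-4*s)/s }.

Heaviside(t - 4)*(11)

The factor e^(-4s) signals a time shift by c = 4 (second shifting theorem).
L{11} = 11/s, so L^-1{11/s} = 11.
Hence the inverse is u(t - 4) times that function evaluated at t - 4.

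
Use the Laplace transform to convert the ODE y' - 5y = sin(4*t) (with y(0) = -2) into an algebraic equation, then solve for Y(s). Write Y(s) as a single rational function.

Take the Laplace transform of both sides.
With L{y'} = sY - y(0) = sY - (-2): the LHS transforms to (s - 5)Y - (-2).
The right side is L{sin(4*t)} = 4/(s^2 + 16).
So (s - 5)Y = 4/(s^2 + 16) + (-2).
Isolate Y and clear denominators.

Y(s) = (-2*s^2 - 28)/(s^3 - 5*s^2 + 16*s - 80)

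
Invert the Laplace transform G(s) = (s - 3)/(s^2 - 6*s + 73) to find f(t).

f(t) = exp(3*t)*cos(8*t)

Rewrite the denominator: s^2 - 6*s + 73 = (s - 3)^2 + 64.
The form in (s - 3) signals a first-shifting-theorem factor e^(3t).
Since L{cos(8t)} = s/(s^2 + 64), the inverse is e^(3*t)*cos(8*t).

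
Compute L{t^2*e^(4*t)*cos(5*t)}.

2*(s - 4)*(s^2 - 8*s - 59)/(s^2 - 8*s + 41)^3

L{cos(5t)} = s/(s^2 + 25).
Multiplying by e^(4t) shifts s → s - 4, so L{e^(4*t)*cos(5*t)} = (s - 4)/((s - 4)^2 + 25).
Then apply L{t^2·g(t)} = (-1)^2 d^2/ds^2[H(s)] with H(s) = (s - 4)/((s - 4)^2 + 25):
differentiating 2 times and applying the sign gives 2*(s - 4)*(s^2 - 8*s - 59)/(s^2 - 8*s + 41)^3.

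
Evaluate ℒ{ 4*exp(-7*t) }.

L{4} = 4/s.
By the first shifting theorem, multiplying by e^(-7t) replaces s with s + 7.

4/(s + 7)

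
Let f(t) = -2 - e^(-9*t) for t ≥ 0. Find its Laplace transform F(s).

The transform is linear, so treat each term independently.
(-1)·[L{e^(-9t)} = 1/(s + 9)]; L{-2} = -2/s.

F(s) = -1/(s + 9) - 2/s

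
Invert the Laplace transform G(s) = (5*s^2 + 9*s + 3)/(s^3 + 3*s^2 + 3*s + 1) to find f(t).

f(t) = -t^2*exp(-t)/2 - t*exp(-t) + 5*exp(-t)

Factor the denominator: s^3 + 3*s^2 + 3*s + 1 = (s + 1)^3.
Partial fraction decomposition gives [5/(s + 1)] + [-1/(s + 1)^2] + [-1/(s + 1)^3].
Invert each term: 5/(s + 1) ↔ 5e^(-t); -1/(s + 1)^2 ↔ -t·e^(-t); -1/(s + 1)^3 ↔ (-1/2)t^2·e^(-t).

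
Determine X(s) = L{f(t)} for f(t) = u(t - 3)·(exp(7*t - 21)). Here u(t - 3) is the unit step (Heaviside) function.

X(s) = exp(-3*s)/(s - 7)

By the second shifting theorem, L{u(t - c)·g(t - c)} = e^(-cs)·G(s) with c = 3 and G(s) = L{g(t)}.
L{e^(7t)} = 1/(s - 7).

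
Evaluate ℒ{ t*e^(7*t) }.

L{e^(7t)} = 1/(s - 7).
Then apply L{t·g(t)} = -d/ds[H(s)] with H(s) = 1/(s - 7):
differentiating 1 time and applying the sign gives (s - 7)^(-2).

(s - 7)^(-2)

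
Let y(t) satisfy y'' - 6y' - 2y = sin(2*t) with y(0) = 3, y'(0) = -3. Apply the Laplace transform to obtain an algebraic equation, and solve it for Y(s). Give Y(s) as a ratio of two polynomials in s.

Y(s) = (3*s^3 - 21*s^2 + 12*s - 82)/(s^4 - 6*s^3 + 2*s^2 - 24*s - 8)

Laplace-transform each side.
With L{y''} = s^2 Y - s·y(0) - y'(0) and L{y'} = sY - y(0), with y(0) = 3, y'(0) = -3: the LHS transforms to (s^2 - 6*s - 2)Y - (3*s - 21).
The right side is L{sin(2*t)} = 2/(s^2 + 4).
So (s^2 - 6*s - 2)Y = 2/(s^2 + 4) + (3*s - 21).
Divide through and combine into a single rational function.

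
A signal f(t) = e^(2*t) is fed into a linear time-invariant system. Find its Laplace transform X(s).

L{1} = 1/s.
By the first shifting theorem, multiplying by e^(2t) replaces s with s - 2.

X(s) = 1/(s - 2)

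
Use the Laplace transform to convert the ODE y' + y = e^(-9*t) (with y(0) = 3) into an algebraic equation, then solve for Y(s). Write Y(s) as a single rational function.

Y(s) = (3*s + 28)/(s^2 + 10*s + 9)

Apply the Laplace transform to the equation.
The derivative rules (L{y'} = sY - y(0) = sY - 3) turn the left side into (s + 1)Y - (3).
The right side is L{e^(-9*t)} = 1/(s + 9).
So (s + 1)Y = 1/(s + 9) + (3).
Divide through and combine into a single rational function.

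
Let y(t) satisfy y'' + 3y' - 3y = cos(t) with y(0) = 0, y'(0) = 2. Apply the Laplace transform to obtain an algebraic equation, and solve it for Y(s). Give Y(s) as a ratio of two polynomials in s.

Apply the Laplace transform to the equation.
The derivative rules (L{y''} = s^2 Y - s·y(0) - y'(0) and L{y'} = sY - y(0), with y(0) = 0, y'(0) = 2) turn the left side into (s^2 + 3*s - 3)Y - (2).
The right side is L{cos(t)} = s/(s^2 + 1).
So (s^2 + 3*s - 3)Y = s/(s^2 + 1) + (2).
Solve for Y(s) and write it as one ratio of polynomials.

Y(s) = (2*s^2 + s + 2)/(s^4 + 3*s^3 - 2*s^2 + 3*s - 3)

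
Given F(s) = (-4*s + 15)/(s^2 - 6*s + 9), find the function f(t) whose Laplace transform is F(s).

Factor the denominator: s^2 - 6*s + 9 = (s - 3)^2.
Partial fraction decomposition gives [-4/(s - 3)] + [3/(s - 3)^2].
Invert each term: -4/(s - 3) ↔ -4e^(3t); 3/(s - 3)^2 ↔ 3t·e^(3t).

f(t) = 3*t*exp(3*t) - 4*exp(3*t)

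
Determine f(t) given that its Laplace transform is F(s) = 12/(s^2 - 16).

Since L{sinh(4t)} = 4/(s^2 - 16), the inverse is sinh(4*t), scaled by 3.

f(t) = 3*sinh(4*t)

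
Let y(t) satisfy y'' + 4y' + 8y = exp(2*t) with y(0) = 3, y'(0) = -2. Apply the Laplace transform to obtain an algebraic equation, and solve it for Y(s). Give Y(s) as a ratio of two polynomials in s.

Y(s) = (3*s^2 + 4*s - 19)/(s^3 + 2*s^2 - 16)

Laplace-transform each side.
Using L{y''} = s^2 Y - s·y(0) - y'(0) and L{y'} = sY - y(0), with y(0) = 3, y'(0) = -2, the left side becomes (s^2 + 4*s + 8)Y - (3*s + 10).
The right side is L{exp(2*t)} = 1/(s - 2).
So (s^2 + 4*s + 8)Y = 1/(s - 2) + (3*s + 10).
Isolate Y and clear denominators.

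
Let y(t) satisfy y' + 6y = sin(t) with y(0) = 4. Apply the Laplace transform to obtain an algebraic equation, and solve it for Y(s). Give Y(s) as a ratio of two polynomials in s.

Transform both sides with L{·}.
With L{y'} = sY - y(0) = sY - 4: the LHS transforms to (s + 6)Y - (4).
The right side is L{sin(t)} = 1/(s^2 + 1).
So (s + 6)Y = 1/(s^2 + 1) + (4).
Divide through and combine into a single rational function.

Y(s) = (4*s^2 + 5)/(s^3 + 6*s^2 + s + 6)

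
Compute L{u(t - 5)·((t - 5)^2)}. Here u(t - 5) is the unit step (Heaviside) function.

2*exp(-5*s)/s^3

By the second shifting theorem, L{u(t - c)·g(t - c)} = e^(-cs)·G(s) with c = 5 and G(s) = L{g(t)}.
L{t^2} = 2!/s^3 = 2/s^3.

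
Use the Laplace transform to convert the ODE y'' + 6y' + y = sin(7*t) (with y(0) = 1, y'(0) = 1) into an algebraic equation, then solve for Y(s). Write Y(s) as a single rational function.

Transform both sides with L{·}.
With L{y''} = s^2 Y - s·y(0) - y'(0) and L{y'} = sY - y(0), with y(0) = 1, y'(0) = 1: the LHS transforms to (s^2 + 6*s + 1)Y - (s + 7).
The right side is L{sin(7*t)} = 7/(s^2 + 49).
So (s^2 + 6*s + 1)Y = 7/(s^2 + 49) + (s + 7).
Isolate Y and clear denominators.

Y(s) = (s^3 + 7*s^2 + 49*s + 350)/(s^4 + 6*s^3 + 50*s^2 + 294*s + 49)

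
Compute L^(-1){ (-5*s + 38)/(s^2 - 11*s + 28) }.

Factor the denominator: s^2 - 11*s + 28 = (s - 7)*(s - 4).
Partial fraction decomposition gives [-6/(s - 4)] + [1/(s - 7)].
Invert each term: -6/(s - 4) ↔ -6e^(4t); 1/(s - 7) ↔ e^(7t).

exp(7*t) - 6*exp(4*t)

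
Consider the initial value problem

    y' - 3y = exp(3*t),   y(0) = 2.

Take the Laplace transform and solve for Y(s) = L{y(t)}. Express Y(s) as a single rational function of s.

Y(s) = (2*s - 5)/(s^2 - 6*s + 9)

Transform both sides with L{·}.
The derivative rules (L{y'} = sY - y(0) = sY - 2) turn the left side into (s - 3)Y - (2).
The right side is L{exp(3*t)} = 1/(s - 3).
So (s - 3)Y = 1/(s - 3) + (2).
Isolate Y and clear denominators.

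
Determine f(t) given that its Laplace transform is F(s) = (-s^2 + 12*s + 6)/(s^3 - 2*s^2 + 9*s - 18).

f(t) = 2*exp(2*t) + 2*sin(3*t) - 3*cos(3*t)

Factor the denominator: s^3 - 2*s^2 + 9*s - 18 = (s - 2)*(s^2 + 9).
Partial fraction decomposition gives [2/(s - 2)] + [-3*s/(s^2 + 9)] + [6/(s^2 + 9)].
Invert each term: 2/(s - 2) ↔ 2e^(2t); -3·s/(s^2 + 9) ↔ -3cos(3t); 2·3/(s^2 + 9) ↔ 2sin(3t).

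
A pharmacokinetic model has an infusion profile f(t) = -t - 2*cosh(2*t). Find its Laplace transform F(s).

The transform is linear, so treat each term independently.
(-1)·[L{t} = 1!/s^2 = 1/s^2]; (-2)·[L{cosh(2t)} = s/(s^2 - 4)].

F(s) = -2*s/(s^2 - 4) - 1/s^2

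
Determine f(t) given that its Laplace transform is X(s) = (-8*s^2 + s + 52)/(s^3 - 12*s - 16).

Factor the denominator: s^3 - 12*s - 16 = (s - 4)*(s + 2)^2.
Partial fraction decomposition gives [-6/(s + 2)] + [-3/(s + 2)^2] + [-2/(s - 4)].
Invert each term: -6/(s + 2) ↔ -6e^(-2t); -3/(s + 2)^2 ↔ -3t·e^(-2t); -2/(s - 4) ↔ -2e^(4t).

f(t) = -3*t*exp(-2*t) - 2*exp(4*t) - 6*exp(-2*t)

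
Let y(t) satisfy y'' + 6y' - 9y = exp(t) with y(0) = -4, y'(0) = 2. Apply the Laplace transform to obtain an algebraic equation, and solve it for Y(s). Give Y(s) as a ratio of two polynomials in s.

Y(s) = (-4*s^2 - 18*s + 23)/(s^3 + 5*s^2 - 15*s + 9)

Transform both sides with L{·}.
With L{y''} = s^2 Y - s·y(0) - y'(0) and L{y'} = sY - y(0), with y(0) = -4, y'(0) = 2: the LHS transforms to (s^2 + 6*s - 9)Y - (-4*s - 22).
The right side is L{exp(t)} = 1/(s - 1).
So (s^2 + 6*s - 9)Y = 1/(s - 1) + (-4*s - 22).
Divide through and combine into a single rational function.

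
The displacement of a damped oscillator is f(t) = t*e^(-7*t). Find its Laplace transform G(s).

G(s) = (s + 7)^(-2)

L{e^(-7t)} = 1/(s + 7).
Then apply L{t·g(t)} = -d/ds[H(s)] with H(s) = 1/(s + 7):
differentiating 1 time and applying the sign gives (s + 7)^(-2).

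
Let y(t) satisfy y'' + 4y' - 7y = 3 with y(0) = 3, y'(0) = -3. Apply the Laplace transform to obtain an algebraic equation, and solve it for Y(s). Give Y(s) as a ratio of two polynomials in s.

Take the Laplace transform of both sides.
The derivative rules (L{y''} = s^2 Y - s·y(0) - y'(0) and L{y'} = sY - y(0), with y(0) = 3, y'(0) = -3) turn the left side into (s^2 + 4*s - 7)Y - (3*s + 9).
The right side is L{3} = 3/s.
So (s^2 + 4*s - 7)Y = 3/s + (3*s + 9).
Solve for Y(s) and write it as one ratio of polynomials.

Y(s) = (3*s^2 + 9*s + 3)/(s^3 + 4*s^2 - 7*s)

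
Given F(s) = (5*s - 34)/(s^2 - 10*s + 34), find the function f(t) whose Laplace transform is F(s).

f(t) = -3*exp(5*t)*sin(3*t) + 5*exp(5*t)*cos(3*t)

Complete the square in the denominator: s^2 - 10*s + 34 = (s - 5)^2 + 3^2.
Split the numerator to match: 5*s - 34 = 5·(s - 5) - 3·3.
Invert each term: 5·(s - 5)/((s - 5)^2 + 9) ↔ 5e^(5t)cos(3t); -3·3/((s - 5)^2 + 9) ↔ -3e^(5t)sin(3t).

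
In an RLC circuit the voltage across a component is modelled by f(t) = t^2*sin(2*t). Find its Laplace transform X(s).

X(s) = 4*(3*s^2 - 4)/(s^2 + 4)^3

L{sin(2t)} = 2/(s^2 + 4).
Then apply L{t^2·g(t)} = (-1)^2 d^2/ds^2[G(s)] with G(s) = 2/(s^2 + 4):
differentiating 2 times and applying the sign gives 4*(3*s^2 - 4)/(s^2 + 4)^3.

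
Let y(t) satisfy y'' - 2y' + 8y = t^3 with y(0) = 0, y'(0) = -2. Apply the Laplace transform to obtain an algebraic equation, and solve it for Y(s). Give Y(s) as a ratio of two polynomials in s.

Y(s) = (-2*s^4 + 6)/(s^6 - 2*s^5 + 8*s^4)

Take the Laplace transform of both sides.
Using L{y''} = s^2 Y - s·y(0) - y'(0) and L{y'} = sY - y(0), with y(0) = 0, y'(0) = -2, the left side becomes (s^2 - 2*s + 8)Y - (-2).
The right side is L{t^3} = 6/s^4.
So (s^2 - 2*s + 8)Y = 6/s^4 + (-2).
Solve for Y(s) and write it as one ratio of polynomials.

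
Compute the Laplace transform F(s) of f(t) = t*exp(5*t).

F(s) = (s - 5)^(-2)

L{e^(5t)} = 1/(s - 5).
Then apply L{t·g(t)} = -d/ds[G(s)] with G(s) = 1/(s - 5):
differentiating 1 time and applying the sign gives (s - 5)^(-2).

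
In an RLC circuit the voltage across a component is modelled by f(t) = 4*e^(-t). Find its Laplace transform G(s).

G(s) = 4/(s + 1)

L{4} = 4/s.
By the first shifting theorem, multiplying by e^(-t) replaces s with s + 1.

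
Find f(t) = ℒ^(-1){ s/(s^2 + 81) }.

f(t) = cos(9*t)

Since L{cos(9t)} = s/(s^2 + 81), the inverse is cos(9*t).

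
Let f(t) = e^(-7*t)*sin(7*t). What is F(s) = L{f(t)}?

F(s) = 7/((s + 7)^2 + 49)

L{sin(7t)} = 7/(s^2 + 49).
By the first shifting theorem, multiplying by e^(-7t) replaces s with s + 7.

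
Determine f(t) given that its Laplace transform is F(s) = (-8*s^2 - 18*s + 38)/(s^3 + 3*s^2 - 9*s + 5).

Factor the denominator: s^3 + 3*s^2 - 9*s + 5 = (s - 1)^2*(s + 5).
Partial fraction decomposition gives [-6/(s - 1)] + [2/(s - 1)^2] + [-2/(s + 5)].
Invert each term: -6/(s - 1) ↔ -6e^(t); 2/(s - 1)^2 ↔ 2t·e^(t); -2/(s + 5) ↔ -2e^(-5t).

f(t) = 2*t*exp(t) - 6*exp(t) - 2*exp(-5*t)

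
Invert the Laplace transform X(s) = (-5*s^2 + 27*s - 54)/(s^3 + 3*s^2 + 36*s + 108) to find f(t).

f(t) = 5*sin(6*t) - cos(6*t) - 4*exp(-3*t)

Factor the denominator: s^3 + 3*s^2 + 36*s + 108 = (s + 3)*(s^2 + 36).
Partial fraction decomposition gives [-4/(s + 3)] + [-s/(s^2 + 36)] + [30/(s^2 + 36)].
Invert each term: -4/(s + 3) ↔ -4e^(-3t); -1·s/(s^2 + 36) ↔ -cos(6t); 5·6/(s^2 + 36) ↔ 5sin(6t).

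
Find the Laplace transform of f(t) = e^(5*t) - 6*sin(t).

-6/(s^2 + 1) + 1/(s - 5)

Apply the Laplace transform termwise.
L{e^(5t)} = 1/(s - 5); (-6)·[L{sin(t)} = 1/(s^2 + 1)].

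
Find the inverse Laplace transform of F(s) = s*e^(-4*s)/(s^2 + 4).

Heaviside(t - 4)*(cos(2*t - 8))

The factor e^(-4s) signals a time shift by c = 4 (second shifting theorem).
L{cos(2t)} = s/(s^2 + 4), so L^-1{s/(s^2 + 4)} = cos(2*t).
Hence the inverse is u(t - 4) times that function evaluated at t - 4.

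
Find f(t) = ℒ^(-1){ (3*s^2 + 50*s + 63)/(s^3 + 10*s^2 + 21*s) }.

Factor the denominator: s^3 + 10*s^2 + 21*s = s*(s + 3)*(s + 7).
Partial fraction decomposition gives [5/(s + 3)] + [-5/(s + 7)] + [3/s].
Invert each term: 5/(s + 3) ↔ 5e^(-3t); -5/(s + 7) ↔ -5e^(-7t); 3/(s - 0) ↔ 3e^(0t).

f(t) = 3 + 5*exp(-3*t) - 5*exp(-7*t)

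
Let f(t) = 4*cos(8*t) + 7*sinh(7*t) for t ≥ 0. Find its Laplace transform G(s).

The transform is linear, so treat each term independently.
(7)·[L{sinh(7t)} = 7/(s^2 - 49)]; (4)·[L{cos(8t)} = s/(s^2 + 64)].

G(s) = 4*s/(s^2 + 64) + 49/(s^2 - 49)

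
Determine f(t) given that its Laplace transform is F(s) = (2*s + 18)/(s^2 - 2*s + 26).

f(t) = 4*exp(t)*sin(5*t) + 2*exp(t)*cos(5*t)

Complete the square in the denominator: s^2 - 2*s + 26 = (s - 1)^2 + 5^2.
Split the numerator to match: 2*s + 18 = 2·(s - 1) + 4·5.
Invert each term: 2·(s - 1)/((s - 1)^2 + 25) ↔ 2e^(t)cos(5t); 4·5/((s - 1)^2 + 25) ↔ 4e^(t)sin(5t).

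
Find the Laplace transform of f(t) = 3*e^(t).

L{3} = 3/s.
By the first shifting theorem, multiplying by e^(t) replaces s with s - 1.

3/(s - 1)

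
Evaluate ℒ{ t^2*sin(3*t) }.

L{sin(3t)} = 3/(s^2 + 9).
Then apply L{t^2·g(t)} = (-1)^2 d^2/ds^2[G(s)] with G(s) = 3/(s^2 + 9):
differentiating 2 times and applying the sign gives 18*(s^2 - 3)/(s^2 + 9)^3.

18*(s^2 - 3)/(s^2 + 9)^3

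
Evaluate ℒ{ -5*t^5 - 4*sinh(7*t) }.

-28/(s^2 - 49) - 600/s^6

The transform is linear, so treat each term independently.
(-5)·[L{t^5} = 5!/s^6 = 120/s^6]; (-4)·[L{sinh(7t)} = 7/(s^2 - 49)].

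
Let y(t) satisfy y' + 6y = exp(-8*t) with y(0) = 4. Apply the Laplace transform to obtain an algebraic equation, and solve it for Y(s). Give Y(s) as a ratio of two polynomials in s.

Take the Laplace transform of both sides.
Using L{y'} = sY - y(0) = sY - 4, the left side becomes (s + 6)Y - (4).
The right side is L{exp(-8*t)} = 1/(s + 8).
So (s + 6)Y = 1/(s + 8) + (4).
Isolate Y and clear denominators.

Y(s) = (4*s + 33)/(s^2 + 14*s + 48)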